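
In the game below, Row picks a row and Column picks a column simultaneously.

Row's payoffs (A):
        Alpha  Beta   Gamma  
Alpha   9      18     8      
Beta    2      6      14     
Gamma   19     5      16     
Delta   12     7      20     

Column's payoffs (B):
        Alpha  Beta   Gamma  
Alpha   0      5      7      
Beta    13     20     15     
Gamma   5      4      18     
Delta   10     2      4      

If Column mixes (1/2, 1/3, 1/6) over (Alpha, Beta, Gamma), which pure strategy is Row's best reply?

Gamma

Row's best reply maximizes expected payoff against the mix.
Alpha: (1/2)·9 + (1/3)·18 + (1/6)·8 = 71/6
Beta: (1/2)·2 + (1/3)·6 + (1/6)·14 = 16/3
Gamma: (1/2)·19 + (1/3)·5 + (1/6)·16 = 83/6
Delta: (1/2)·12 + (1/3)·7 + (1/6)·20 = 35/3
Highest expected payoff is 83/6, from Gamma.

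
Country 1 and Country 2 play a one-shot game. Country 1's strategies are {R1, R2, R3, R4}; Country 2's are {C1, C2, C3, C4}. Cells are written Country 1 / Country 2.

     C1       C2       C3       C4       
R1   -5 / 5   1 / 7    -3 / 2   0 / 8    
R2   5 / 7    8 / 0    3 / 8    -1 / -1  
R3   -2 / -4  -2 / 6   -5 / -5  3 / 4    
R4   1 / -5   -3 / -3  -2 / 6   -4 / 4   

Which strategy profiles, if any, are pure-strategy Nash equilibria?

A profile is a Nash equilibrium when each player is best-responding to the other.
Country 1's best responses — vs C1: R2 (payoff 5); vs C2: R2 (payoff 8); vs C3: R2 (payoff 3); vs C4: R3 (payoff 3).
Country 2's best responses — vs R1: C4 (payoff 8); vs R2: C3 (payoff 8); vs R3: C2 (payoff 6); vs R4: C3 (payoff 6).
The only mutual best response is (R2, C3); neither player gains by switching there.

(R2, C3)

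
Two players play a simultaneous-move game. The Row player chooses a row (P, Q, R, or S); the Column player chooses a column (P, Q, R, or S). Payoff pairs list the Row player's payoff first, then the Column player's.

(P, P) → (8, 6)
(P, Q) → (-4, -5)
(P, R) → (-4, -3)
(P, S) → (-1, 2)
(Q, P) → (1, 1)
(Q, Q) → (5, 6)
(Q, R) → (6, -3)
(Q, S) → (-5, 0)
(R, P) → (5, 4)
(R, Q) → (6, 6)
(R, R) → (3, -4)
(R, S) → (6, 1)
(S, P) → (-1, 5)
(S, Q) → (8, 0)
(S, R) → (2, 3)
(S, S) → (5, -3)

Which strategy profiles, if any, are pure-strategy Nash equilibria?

Find each player's best response to every opponent strategy; NE are the intersections.
The Row player's best responses — vs P: P (payoff 8); vs Q: S (payoff 8); vs R: Q (payoff 6); vs S: R (payoff 6).
The Column player's best responses — vs P: P (payoff 6); vs Q: Q (payoff 6); vs R: Q (payoff 6); vs S: P (payoff 5).
The only mutual best response is (P, P); neither player gains by switching there.

(P, P)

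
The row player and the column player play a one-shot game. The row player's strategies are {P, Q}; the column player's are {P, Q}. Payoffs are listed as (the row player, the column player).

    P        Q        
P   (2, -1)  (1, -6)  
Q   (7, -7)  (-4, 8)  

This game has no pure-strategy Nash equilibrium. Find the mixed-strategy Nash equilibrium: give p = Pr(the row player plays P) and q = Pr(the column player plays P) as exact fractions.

p = 3/4, q = 1/2

Each player's mixing probability is pinned down by making the *other* player indifferent.
The column player indifferent between P and Q: p·(-1) + (1−p)·(-7) = p·(-6) + (1−p)·8 ⟹ (-7) + 6p = 8 + (-14)p ⟹ p = 3/4.
The row player indifferent between P and Q: q·2 + (1−q)·1 = q·7 + (1−q)·(-4) ⟹ 1 + 1q = (-4) + 11q ⟹ q = 1/2.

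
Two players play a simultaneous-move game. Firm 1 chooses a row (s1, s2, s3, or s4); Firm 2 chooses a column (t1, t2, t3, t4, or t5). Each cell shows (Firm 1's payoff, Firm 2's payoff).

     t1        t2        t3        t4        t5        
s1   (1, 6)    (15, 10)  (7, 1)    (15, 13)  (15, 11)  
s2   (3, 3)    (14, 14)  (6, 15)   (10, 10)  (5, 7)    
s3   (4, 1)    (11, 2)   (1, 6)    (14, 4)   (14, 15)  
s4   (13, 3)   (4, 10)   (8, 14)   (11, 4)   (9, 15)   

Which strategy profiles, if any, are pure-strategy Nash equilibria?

(s1, t4)

Check mutual best responses: a cell is a NE iff neither player can gain by unilaterally deviating.
Firm 1's best responses — vs t1: s4 (payoff 13); vs t2: s1 (payoff 15); vs t3: s4 (payoff 8); vs t4: s1 (payoff 15); vs t5: s1 (payoff 15).
Firm 2's best responses — vs s1: t4 (payoff 13); vs s2: t3 (payoff 15); vs s3: t5 (payoff 15); vs s4: t5 (payoff 15).
The only mutual best response is (s1, t4); neither player gains by switching there.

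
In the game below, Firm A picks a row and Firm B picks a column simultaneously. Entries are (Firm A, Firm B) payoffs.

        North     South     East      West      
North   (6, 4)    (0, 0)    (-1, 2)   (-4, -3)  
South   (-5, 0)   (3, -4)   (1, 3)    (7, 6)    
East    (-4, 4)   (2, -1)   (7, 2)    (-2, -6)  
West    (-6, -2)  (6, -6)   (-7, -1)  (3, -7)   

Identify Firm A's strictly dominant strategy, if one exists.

No strictly dominant strategy

A strategy is strictly dominant if it gives Firm A a strictly higher payoff than every other strategy, against every choice by the opponent.
North is not dominant: against South, South gives 3 > 0.
South is not dominant: against North, North gives 6 > -5.
East is not dominant: against North, North gives 6 > -4.
West is not dominant: against North, North gives 6 > -6.
No single strategy is best against every opponent action.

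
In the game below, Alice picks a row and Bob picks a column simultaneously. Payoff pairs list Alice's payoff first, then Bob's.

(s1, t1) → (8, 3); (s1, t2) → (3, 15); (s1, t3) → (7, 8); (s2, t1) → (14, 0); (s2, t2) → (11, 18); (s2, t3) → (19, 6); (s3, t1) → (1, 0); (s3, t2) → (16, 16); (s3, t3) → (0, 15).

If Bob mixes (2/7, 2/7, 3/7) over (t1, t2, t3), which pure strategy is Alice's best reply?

s2

Compute Alice's expected payoff from each pure strategy against the given mix.
s1: (2/7)·8 + (2/7)·3 + (3/7)·7 = 43/7
s2: (2/7)·14 + (2/7)·11 + (3/7)·19 = 107/7
s3: (2/7)·1 + (2/7)·16 + (3/7)·0 = 34/7
Highest expected payoff is 107/7, from s2.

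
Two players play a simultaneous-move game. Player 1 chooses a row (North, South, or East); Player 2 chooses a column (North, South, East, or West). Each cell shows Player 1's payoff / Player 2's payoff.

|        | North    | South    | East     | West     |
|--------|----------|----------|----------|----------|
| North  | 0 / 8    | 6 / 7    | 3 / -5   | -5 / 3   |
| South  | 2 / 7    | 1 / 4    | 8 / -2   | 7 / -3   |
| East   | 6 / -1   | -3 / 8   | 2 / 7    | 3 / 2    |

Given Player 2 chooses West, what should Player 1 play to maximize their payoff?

South

With Player 2 fixed at West, Player 1's payoffs are: North → -5, South → 7, East → 3.
The maximum is 7, achieved by South.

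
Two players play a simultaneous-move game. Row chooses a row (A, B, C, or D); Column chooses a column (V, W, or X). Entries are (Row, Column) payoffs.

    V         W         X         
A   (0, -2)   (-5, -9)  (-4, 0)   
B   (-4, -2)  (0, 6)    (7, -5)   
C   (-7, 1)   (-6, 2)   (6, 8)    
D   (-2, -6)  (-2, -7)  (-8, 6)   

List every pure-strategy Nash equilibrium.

(B, W)

A profile is a Nash equilibrium when each player is best-responding to the other.
Row's best responses — vs V: A (payoff 0); vs W: B (payoff 0); vs X: B (payoff 7).
Column's best responses — vs A: X (payoff 0); vs B: W (payoff 6); vs C: X (payoff 8); vs D: X (payoff 6).
The only mutual best response is (B, W); neither player gains by switching there.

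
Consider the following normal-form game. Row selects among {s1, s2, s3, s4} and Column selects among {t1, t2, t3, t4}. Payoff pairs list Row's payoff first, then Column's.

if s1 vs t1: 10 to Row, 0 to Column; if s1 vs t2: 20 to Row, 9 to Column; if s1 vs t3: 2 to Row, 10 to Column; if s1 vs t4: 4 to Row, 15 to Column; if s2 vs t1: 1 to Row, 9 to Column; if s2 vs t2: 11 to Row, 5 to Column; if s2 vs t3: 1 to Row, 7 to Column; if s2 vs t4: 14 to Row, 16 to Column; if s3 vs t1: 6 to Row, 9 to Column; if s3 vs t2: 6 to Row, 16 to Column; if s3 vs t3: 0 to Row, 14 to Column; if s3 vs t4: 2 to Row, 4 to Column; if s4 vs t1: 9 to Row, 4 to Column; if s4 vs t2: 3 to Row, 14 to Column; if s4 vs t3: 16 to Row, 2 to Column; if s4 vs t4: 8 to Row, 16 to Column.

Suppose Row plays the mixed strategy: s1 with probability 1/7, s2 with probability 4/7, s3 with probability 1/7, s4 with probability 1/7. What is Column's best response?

Compute Column's expected payoff from each pure strategy against the given mix.
t1: (1/7)·0 + (4/7)·9 + (1/7)·9 + (1/7)·4 = 7
t2: (1/7)·9 + (4/7)·5 + (1/7)·16 + (1/7)·14 = 59/7
t3: (1/7)·10 + (4/7)·7 + (1/7)·14 + (1/7)·2 = 54/7
t4: (1/7)·15 + (4/7)·16 + (1/7)·4 + (1/7)·16 = 99/7
Highest expected payoff is 99/7, from t4.

t4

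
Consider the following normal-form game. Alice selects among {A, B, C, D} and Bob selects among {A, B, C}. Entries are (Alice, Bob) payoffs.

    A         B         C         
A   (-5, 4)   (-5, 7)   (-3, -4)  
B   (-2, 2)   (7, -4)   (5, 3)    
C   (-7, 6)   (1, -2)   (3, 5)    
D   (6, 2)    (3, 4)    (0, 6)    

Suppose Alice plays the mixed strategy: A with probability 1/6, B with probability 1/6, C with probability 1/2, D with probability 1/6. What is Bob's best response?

Bob's best reply maximizes expected payoff against the mix.
A: (1/6)·4 + (1/6)·2 + (1/2)·6 + (1/6)·2 = 13/3
B: (1/6)·7 + (1/6)·(-4) + (1/2)·(-2) + (1/6)·4 = 1/6
C: (1/6)·(-4) + (1/6)·3 + (1/2)·5 + (1/6)·6 = 10/3
Highest expected payoff is 13/3, from A.

A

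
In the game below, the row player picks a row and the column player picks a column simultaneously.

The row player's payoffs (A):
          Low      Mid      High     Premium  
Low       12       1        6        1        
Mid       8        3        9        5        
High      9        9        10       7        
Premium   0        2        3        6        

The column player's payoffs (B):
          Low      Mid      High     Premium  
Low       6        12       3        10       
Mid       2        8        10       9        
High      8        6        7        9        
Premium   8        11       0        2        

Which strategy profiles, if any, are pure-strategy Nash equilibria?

A profile is a Nash equilibrium when each player is best-responding to the other.
The row player's best responses — vs Low: Low (payoff 12); vs Mid: High (payoff 9); vs High: High (payoff 10); vs Premium: High (payoff 7).
The column player's best responses — vs Low: Mid (payoff 12); vs Mid: High (payoff 10); vs High: Premium (payoff 9); vs Premium: Mid (payoff 11).
The only mutual best response is (High, Premium); neither player gains by switching there.

(High, Premium)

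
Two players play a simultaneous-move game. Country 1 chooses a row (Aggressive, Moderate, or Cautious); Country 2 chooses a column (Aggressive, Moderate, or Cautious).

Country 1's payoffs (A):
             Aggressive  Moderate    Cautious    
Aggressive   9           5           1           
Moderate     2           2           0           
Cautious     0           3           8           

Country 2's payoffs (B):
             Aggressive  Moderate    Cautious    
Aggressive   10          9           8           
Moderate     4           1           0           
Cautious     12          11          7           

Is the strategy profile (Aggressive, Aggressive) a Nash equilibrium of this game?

Yes

Holding Country 2 at Aggressive: Country 1 gets 9 from Aggressive, versus 2 from Moderate, 0 from Cautious. No profitable deviation for Country 1.
Holding Country 1 at Aggressive: Country 2 gets 10 from Aggressive, versus 9 from Moderate, 8 from Cautious. No profitable deviation for Country 2 either.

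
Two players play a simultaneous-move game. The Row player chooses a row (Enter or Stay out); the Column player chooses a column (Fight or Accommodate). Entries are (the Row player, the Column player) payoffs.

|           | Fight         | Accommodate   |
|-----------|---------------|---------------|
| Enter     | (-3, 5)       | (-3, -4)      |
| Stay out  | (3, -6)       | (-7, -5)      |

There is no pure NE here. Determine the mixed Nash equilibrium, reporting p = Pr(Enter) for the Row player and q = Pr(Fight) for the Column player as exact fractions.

Each player's mixing probability is pinned down by making the *other* player indifferent.
The Column player indifferent between Fight and Accommodate: p·5 + (1−p)·(-6) = p·(-4) + (1−p)·(-5) ⟹ (-6) + 11p = (-5) + 1p ⟹ p = 1/10.
The Row player indifferent between Enter and Stay out: q·(-3) + (1−q)·(-3) = q·3 + (1−q)·(-7) ⟹ (-3) + 0q = (-7) + 10q ⟹ q = 2/5.

p = 1/10, q = 2/5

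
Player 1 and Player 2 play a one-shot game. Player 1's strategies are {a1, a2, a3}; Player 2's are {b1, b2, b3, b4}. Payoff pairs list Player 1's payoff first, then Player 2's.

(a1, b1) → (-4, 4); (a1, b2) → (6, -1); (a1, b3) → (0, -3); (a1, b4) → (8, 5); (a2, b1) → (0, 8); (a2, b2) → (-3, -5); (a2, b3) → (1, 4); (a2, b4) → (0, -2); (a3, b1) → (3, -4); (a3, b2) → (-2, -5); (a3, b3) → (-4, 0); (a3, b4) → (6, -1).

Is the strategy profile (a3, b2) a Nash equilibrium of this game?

No

Holding Player 2 at b2: Player 1 gets -2 from a3 but could get 6 by switching to a1. Player 1 has a profitable deviation.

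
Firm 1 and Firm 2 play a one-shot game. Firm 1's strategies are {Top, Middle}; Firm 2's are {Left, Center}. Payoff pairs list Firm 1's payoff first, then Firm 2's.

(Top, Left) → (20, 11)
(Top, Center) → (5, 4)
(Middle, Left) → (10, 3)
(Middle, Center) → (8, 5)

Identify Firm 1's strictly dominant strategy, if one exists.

No strictly dominant strategy

A strategy is strictly dominant if it gives Firm 1 a strictly higher payoff than every other strategy, against every choice by the opponent.
Top is not dominant: against Center, Middle gives 8 > 5.
Middle is not dominant: against Left, Top gives 20 > 10.
No single strategy is best against every opponent action.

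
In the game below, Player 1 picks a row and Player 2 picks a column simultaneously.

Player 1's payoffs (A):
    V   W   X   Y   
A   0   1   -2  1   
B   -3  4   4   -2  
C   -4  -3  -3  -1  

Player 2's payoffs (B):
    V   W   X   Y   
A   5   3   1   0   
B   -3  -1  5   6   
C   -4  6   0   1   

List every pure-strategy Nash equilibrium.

(A, V)

Find each player's best response to every opponent strategy; NE are the intersections.
Player 1's best responses — vs V: A (payoff 0); vs W: B (payoff 4); vs X: B (payoff 4); vs Y: A (payoff 1).
Player 2's best responses — vs A: V (payoff 5); vs B: Y (payoff 6); vs C: W (payoff 6).
The only mutual best response is (A, V); neither player gains by switching there.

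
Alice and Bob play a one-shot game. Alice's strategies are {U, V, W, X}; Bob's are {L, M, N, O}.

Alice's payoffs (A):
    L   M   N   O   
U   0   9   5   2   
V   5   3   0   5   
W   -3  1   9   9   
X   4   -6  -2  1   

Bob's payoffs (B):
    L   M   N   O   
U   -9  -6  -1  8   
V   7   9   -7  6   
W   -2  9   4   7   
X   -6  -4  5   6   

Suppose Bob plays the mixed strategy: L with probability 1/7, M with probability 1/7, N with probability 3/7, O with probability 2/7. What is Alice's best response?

W

Compute Alice's expected payoff from each pure strategy against the given mix.
U: (1/7)·0 + (1/7)·9 + (3/7)·5 + (2/7)·2 = 4
V: (1/7)·5 + (1/7)·3 + (3/7)·0 + (2/7)·5 = 18/7
W: (1/7)·(-3) + (1/7)·1 + (3/7)·9 + (2/7)·9 = 43/7
X: (1/7)·4 + (1/7)·(-6) + (3/7)·(-2) + (2/7)·1 = -6/7
Highest expected payoff is 43/7, from W.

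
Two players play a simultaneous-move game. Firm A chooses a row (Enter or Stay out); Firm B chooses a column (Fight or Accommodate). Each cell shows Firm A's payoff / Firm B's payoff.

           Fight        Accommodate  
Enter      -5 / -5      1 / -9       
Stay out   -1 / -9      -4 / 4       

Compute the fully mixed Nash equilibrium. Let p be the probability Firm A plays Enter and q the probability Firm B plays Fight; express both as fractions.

In a mixed NE each player is indifferent between their pure strategies, so the opponent's mix sets the indifference.
Firm B indifferent between Fight and Accommodate: p·(-5) + (1−p)·(-9) = p·(-9) + (1−p)·4 ⟹ (-9) + 4p = 4 + (-13)p ⟹ p = 13/17.
Firm A indifferent between Enter and Stay out: q·(-5) + (1−q)·1 = q·(-1) + (1−q)·(-4) ⟹ 1 + (-6)q = (-4) + 3q ⟹ q = 5/9.

p = 13/17, q = 5/9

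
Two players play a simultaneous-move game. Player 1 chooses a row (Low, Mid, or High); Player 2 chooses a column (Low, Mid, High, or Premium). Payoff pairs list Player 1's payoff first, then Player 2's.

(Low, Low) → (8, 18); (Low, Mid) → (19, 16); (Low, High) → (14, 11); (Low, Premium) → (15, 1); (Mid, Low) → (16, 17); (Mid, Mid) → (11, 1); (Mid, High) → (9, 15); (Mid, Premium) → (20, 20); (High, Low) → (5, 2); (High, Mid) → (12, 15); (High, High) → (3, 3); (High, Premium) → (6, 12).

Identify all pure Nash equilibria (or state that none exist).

(Mid, Premium)

Check mutual best responses: a cell is a NE iff neither player can gain by unilaterally deviating.
Player 1's best responses — vs Low: Mid (payoff 16); vs Mid: Low (payoff 19); vs High: Low (payoff 14); vs Premium: Mid (payoff 20).
Player 2's best responses — vs Low: Low (payoff 18); vs Mid: Premium (payoff 20); vs High: Mid (payoff 15).
The only mutual best response is (Mid, Premium); neither player gains by switching there.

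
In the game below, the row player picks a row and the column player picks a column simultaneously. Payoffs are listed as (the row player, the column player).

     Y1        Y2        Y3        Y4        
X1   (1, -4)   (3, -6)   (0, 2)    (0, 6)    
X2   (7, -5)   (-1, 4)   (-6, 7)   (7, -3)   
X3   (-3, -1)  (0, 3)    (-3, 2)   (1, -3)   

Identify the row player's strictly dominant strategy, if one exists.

Check whether one of the row player's strategies beats all alternatives regardless of what the opponent does.
X1 is not dominant: against Y1, X2 gives 7 > 1.
X2 is not dominant: against Y2, X1 gives 3 > -1.
X3 is not dominant: against Y1, X1 gives 1 > -3.
No single strategy is best against every opponent action.

No strictly dominant strategy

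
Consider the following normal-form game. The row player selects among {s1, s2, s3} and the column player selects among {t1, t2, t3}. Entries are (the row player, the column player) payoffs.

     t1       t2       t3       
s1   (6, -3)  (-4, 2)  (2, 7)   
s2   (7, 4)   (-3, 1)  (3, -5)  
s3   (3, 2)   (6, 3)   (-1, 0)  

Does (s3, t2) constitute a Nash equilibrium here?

Holding the column player at t2: the row player gets 6 from s3, versus -4 from s1, -3 from s2. No profitable deviation for the row player.
Holding the row player at s3: the column player gets 3 from t2, versus 2 from t1, 0 from t3. No profitable deviation for the column player either.

Yes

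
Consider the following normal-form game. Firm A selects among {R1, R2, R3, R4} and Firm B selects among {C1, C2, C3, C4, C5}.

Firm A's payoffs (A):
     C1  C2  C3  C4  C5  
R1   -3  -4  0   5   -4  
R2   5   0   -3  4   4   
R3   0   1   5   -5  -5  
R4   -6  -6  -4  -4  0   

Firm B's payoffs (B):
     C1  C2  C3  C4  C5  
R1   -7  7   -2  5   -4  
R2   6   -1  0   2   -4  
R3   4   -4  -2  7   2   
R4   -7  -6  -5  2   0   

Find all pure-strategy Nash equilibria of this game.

(R2, C1)

A profile is a Nash equilibrium when each player is best-responding to the other.
Firm A's best responses — vs C1: R2 (payoff 5); vs C2: R3 (payoff 1); vs C3: R3 (payoff 5); vs C4: R1 (payoff 5); vs C5: R2 (payoff 4).
Firm B's best responses — vs R1: C2 (payoff 7); vs R2: C1 (payoff 6); vs R3: C4 (payoff 7); vs R4: C4 (payoff 2).
The only mutual best response is (R2, C1); neither player gains by switching there.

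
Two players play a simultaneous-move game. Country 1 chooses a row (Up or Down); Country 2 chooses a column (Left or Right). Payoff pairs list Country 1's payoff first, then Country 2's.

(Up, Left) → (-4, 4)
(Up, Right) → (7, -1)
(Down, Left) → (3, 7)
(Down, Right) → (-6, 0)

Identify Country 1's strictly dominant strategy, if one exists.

No strictly dominant strategy

A strategy is strictly dominant if it gives Country 1 a strictly higher payoff than every other strategy, against every choice by the opponent.
Up is not dominant: against Left, Down gives 3 > -4.
Down is not dominant: against Right, Up gives 7 > -6.
No single strategy is best against every opponent action.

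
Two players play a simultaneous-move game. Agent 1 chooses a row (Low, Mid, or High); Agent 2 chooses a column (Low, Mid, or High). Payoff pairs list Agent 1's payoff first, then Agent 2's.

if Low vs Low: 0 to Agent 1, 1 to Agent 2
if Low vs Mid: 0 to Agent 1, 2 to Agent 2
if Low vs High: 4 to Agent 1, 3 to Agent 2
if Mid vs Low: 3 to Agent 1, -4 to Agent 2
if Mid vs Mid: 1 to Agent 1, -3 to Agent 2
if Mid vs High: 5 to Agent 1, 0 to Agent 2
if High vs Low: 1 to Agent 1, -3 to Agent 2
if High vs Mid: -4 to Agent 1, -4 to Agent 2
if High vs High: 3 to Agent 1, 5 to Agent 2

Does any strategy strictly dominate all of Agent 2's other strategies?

High

A strategy is strictly dominant if it gives Agent 2 a strictly higher payoff than every other strategy, against every choice by the opponent.
High strictly dominates: vs Low: 3 > each of {1, 2}; vs Mid: 0 > each of {-4, -3}; vs High: 5 > each of {-3, -4}.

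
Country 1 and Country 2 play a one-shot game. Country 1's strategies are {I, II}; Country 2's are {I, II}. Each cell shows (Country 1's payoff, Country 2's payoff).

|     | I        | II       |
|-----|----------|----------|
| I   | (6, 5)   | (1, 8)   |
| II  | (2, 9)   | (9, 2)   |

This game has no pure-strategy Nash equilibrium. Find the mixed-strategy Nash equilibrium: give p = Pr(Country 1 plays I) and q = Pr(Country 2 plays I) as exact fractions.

In a mixed NE each player is indifferent between their pure strategies, so the opponent's mix sets the indifference.
Country 2 indifferent between I and II: p·5 + (1−p)·9 = p·8 + (1−p)·2 ⟹ 9 + (-4)p = 2 + 6p ⟹ p = 7/10.
Country 1 indifferent between I and II: q·6 + (1−q)·1 = q·2 + (1−q)·9 ⟹ 1 + 5q = 9 + (-7)q ⟹ q = 2/3.

p = 7/10, q = 2/3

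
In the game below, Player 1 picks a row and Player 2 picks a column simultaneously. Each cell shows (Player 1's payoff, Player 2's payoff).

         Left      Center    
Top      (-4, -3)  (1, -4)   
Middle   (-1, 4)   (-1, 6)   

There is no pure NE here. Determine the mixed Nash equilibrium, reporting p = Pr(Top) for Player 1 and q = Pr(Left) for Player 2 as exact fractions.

p = 2/3, q = 2/5

In a mixed NE each player is indifferent between their pure strategies, so the opponent's mix sets the indifference.
Player 2 indifferent between Left and Center: p·(-3) + (1−p)·4 = p·(-4) + (1−p)·6 ⟹ 4 + (-7)p = 6 + (-10)p ⟹ p = 2/3.
Player 1 indifferent between Top and Middle: q·(-4) + (1−q)·1 = q·(-1) + (1−q)·(-1) ⟹ 1 + (-5)q = (-1) + 0q ⟹ q = 2/5.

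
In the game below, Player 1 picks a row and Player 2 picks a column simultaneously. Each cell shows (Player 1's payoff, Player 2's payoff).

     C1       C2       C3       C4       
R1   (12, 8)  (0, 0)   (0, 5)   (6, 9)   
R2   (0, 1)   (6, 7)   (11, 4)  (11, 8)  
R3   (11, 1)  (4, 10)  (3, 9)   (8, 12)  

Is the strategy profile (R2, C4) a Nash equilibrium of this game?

Yes

Holding Player 2 at C4: Player 1 gets 11 from R2, versus 6 from R1, 8 from R3. No profitable deviation for Player 1.
Holding Player 1 at R2: Player 2 gets 8 from C4, versus 1 from C1, 7 from C2, 4 from C3. No profitable deviation for Player 2 either.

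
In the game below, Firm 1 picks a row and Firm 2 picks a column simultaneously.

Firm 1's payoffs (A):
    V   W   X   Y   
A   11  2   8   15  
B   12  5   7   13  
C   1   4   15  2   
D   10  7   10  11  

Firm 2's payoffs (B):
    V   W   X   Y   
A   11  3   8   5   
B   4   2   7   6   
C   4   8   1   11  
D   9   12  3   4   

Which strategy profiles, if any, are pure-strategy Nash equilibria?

Find each player's best response to every opponent strategy; NE are the intersections.
Firm 1's best responses — vs V: B (payoff 12); vs W: D (payoff 7); vs X: C (payoff 15); vs Y: A (payoff 15).
Firm 2's best responses — vs A: V (payoff 11); vs B: X (payoff 7); vs C: Y (payoff 11); vs D: W (payoff 12).
The only mutual best response is (D, W); neither player gains by switching there.

(D, W)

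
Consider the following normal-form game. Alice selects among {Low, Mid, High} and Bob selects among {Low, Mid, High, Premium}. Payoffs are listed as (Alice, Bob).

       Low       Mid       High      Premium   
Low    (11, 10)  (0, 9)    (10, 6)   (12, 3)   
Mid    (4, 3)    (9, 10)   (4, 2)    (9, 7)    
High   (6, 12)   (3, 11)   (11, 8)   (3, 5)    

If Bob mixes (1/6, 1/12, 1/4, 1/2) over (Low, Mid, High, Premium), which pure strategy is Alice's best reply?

Low

Alice's best reply maximizes expected payoff against the mix.
Low: (1/6)·11 + (1/12)·0 + (1/4)·10 + (1/2)·12 = 31/3
Mid: (1/6)·4 + (1/12)·9 + (1/4)·4 + (1/2)·9 = 83/12
High: (1/6)·6 + (1/12)·3 + (1/4)·11 + (1/2)·3 = 11/2
Highest expected payoff is 31/3, from Low.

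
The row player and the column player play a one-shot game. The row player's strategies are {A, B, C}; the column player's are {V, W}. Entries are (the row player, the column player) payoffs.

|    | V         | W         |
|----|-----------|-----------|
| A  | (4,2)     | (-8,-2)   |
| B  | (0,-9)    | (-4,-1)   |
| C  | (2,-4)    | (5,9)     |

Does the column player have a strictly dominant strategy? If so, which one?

None

A strategy is strictly dominant if it gives the column player a strictly higher payoff than every other strategy, against every choice by the opponent.
V is not dominant: against B, W gives -1 > -9.
W is not dominant: against A, V gives 2 > -2.
No single strategy is best against every opponent action.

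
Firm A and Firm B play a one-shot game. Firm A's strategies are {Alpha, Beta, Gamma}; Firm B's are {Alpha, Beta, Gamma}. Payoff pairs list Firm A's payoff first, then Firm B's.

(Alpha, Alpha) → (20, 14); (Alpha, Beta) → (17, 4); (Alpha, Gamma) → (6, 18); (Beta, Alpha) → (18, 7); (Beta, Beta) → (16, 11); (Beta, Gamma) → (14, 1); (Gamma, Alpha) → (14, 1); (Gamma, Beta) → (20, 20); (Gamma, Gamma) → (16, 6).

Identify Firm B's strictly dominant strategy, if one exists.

No strictly dominant strategy

Check whether one of Firm B's strategies beats all alternatives regardless of what the opponent does.
Alpha is not dominant: against Alpha, Gamma gives 18 > 14.
Beta is not dominant: against Alpha, Alpha gives 14 > 4.
Gamma is not dominant: against Beta, Alpha gives 7 > 1.
No single strategy is best against every opponent action.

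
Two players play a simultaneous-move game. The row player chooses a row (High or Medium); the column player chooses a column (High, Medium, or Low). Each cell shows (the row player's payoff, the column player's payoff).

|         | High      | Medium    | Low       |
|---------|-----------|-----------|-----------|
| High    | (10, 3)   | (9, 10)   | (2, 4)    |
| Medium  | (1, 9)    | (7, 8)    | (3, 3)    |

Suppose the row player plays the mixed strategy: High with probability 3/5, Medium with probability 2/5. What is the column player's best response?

Medium

Compute the column player's expected payoff from each pure strategy against the given mix.
High: (3/5)·3 + (2/5)·9 = 27/5
Medium: (3/5)·10 + (2/5)·8 = 46/5
Low: (3/5)·4 + (2/5)·3 = 18/5
Highest expected payoff is 46/5, from Medium.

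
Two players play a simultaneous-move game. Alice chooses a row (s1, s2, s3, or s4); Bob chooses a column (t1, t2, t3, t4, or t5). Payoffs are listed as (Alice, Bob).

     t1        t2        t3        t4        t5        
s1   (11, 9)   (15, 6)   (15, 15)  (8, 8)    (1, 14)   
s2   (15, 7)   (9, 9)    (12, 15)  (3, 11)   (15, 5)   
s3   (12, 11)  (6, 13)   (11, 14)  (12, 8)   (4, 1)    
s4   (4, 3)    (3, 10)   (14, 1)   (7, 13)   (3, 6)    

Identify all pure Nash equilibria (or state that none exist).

(s1, t3)

A profile is a Nash equilibrium when each player is best-responding to the other.
Alice's best responses — vs t1: s2 (payoff 15); vs t2: s1 (payoff 15); vs t3: s1 (payoff 15); vs t4: s3 (payoff 12); vs t5: s2 (payoff 15).
Bob's best responses — vs s1: t3 (payoff 15); vs s2: t3 (payoff 15); vs s3: t3 (payoff 14); vs s4: t4 (payoff 13).
The only mutual best response is (s1, t3); neither player gains by switching there.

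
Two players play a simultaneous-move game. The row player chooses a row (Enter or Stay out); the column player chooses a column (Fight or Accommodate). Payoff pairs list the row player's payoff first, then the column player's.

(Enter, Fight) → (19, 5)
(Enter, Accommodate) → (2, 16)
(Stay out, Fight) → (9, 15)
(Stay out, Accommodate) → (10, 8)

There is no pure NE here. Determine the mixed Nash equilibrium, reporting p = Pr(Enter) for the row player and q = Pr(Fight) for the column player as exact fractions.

p = 7/18, q = 4/9

In a mixed NE each player is indifferent between their pure strategies, so the opponent's mix sets the indifference.
The column player indifferent between Fight and Accommodate: p·5 + (1−p)·15 = p·16 + (1−p)·8 ⟹ 15 + (-10)p = 8 + 8p ⟹ p = 7/18.
The row player indifferent between Enter and Stay out: q·19 + (1−q)·2 = q·9 + (1−q)·10 ⟹ 2 + 17q = 10 + (-1)q ⟹ q = 4/9.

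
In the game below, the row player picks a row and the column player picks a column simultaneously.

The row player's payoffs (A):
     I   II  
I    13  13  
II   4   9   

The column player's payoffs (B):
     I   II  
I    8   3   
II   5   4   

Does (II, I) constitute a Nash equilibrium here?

Holding the column player at I: the row player gets 4 from II but could get 13 by switching to I. The row player has a profitable deviation.

No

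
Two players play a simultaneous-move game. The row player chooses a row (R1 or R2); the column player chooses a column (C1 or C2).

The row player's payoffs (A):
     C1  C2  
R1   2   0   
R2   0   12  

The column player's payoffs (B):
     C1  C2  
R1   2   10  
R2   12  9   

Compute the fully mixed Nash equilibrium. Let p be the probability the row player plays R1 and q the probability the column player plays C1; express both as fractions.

In a mixed NE each player is indifferent between their pure strategies, so the opponent's mix sets the indifference.
The column player indifferent between C1 and C2: p·2 + (1−p)·12 = p·10 + (1−p)·9 ⟹ 12 + (-10)p = 9 + 1p ⟹ p = 3/11.
The row player indifferent between R1 and R2: q·2 + (1−q)·0 = q·0 + (1−q)·12 ⟹ 0 + 2q = 12 + (-12)q ⟹ q = 6/7.

p = 3/11, q = 6/7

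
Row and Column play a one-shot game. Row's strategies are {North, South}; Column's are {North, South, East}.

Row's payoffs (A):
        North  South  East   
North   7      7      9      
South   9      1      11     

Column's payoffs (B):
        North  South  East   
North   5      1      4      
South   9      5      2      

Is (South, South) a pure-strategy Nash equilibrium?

No

Holding Column at South: Row gets 1 from South but could get 7 by switching to North. Row has a profitable deviation.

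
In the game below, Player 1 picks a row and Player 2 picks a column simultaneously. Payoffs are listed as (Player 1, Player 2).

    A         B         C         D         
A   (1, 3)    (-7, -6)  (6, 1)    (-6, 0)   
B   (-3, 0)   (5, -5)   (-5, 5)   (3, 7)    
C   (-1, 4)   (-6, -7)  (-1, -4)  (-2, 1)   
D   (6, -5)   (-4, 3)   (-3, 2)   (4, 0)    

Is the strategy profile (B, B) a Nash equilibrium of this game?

Holding Player 2 at B: Player 1 gets 5 from B, versus -7 from A, -6 from C, -4 from D. No profitable deviation for Player 1.
Holding Player 1 at B: Player 2 gets -5 from B but could get 7 by switching to D. Player 2 has a profitable deviation.

No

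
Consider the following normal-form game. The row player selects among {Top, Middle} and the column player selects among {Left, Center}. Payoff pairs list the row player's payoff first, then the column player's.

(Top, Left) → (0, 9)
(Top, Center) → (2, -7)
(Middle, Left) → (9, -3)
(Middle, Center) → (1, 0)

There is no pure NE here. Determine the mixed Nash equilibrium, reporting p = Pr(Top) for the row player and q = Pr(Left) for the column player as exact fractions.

p = 3/19, q = 1/10

In a mixed NE each player is indifferent between their pure strategies, so the opponent's mix sets the indifference.
The column player indifferent between Left and Center: p·9 + (1−p)·(-3) = p·(-7) + (1−p)·0 ⟹ (-3) + 12p = 0 + (-7)p ⟹ p = 3/19.
The row player indifferent between Top and Middle: q·0 + (1−q)·2 = q·9 + (1−q)·1 ⟹ 2 + (-2)q = 1 + 8q ⟹ q = 1/10.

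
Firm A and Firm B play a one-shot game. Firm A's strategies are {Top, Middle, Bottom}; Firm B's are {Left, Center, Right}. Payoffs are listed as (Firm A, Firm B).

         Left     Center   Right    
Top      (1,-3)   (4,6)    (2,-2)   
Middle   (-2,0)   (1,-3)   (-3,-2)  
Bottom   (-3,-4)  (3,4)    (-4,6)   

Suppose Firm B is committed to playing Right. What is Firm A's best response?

Top

With Firm B fixed at Right, Firm A's payoffs are: Top → 2, Middle → -3, Bottom → -4.
The maximum is 2, achieved by Top.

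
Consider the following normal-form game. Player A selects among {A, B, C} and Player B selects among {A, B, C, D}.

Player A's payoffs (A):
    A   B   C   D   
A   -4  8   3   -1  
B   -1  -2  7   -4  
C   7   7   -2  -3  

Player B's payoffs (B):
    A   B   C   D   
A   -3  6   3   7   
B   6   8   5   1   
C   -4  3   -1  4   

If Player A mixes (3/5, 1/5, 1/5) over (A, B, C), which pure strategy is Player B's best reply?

B

Player B's best reply maximizes expected payoff against the mix.
A: (3/5)·(-3) + (1/5)·6 + (1/5)·(-4) = -7/5
B: (3/5)·6 + (1/5)·8 + (1/5)·3 = 29/5
C: (3/5)·3 + (1/5)·5 + (1/5)·(-1) = 13/5
D: (3/5)·7 + (1/5)·1 + (1/5)·4 = 26/5
Highest expected payoff is 29/5, from B.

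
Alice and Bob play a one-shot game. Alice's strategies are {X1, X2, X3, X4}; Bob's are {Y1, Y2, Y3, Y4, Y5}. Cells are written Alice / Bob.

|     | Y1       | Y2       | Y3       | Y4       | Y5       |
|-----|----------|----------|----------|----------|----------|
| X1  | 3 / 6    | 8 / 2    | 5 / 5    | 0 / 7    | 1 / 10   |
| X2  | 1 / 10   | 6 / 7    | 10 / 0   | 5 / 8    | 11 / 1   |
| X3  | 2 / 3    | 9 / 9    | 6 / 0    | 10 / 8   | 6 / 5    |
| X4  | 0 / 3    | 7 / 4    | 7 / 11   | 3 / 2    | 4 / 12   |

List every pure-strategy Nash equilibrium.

A profile is a Nash equilibrium when each player is best-responding to the other.
Alice's best responses — vs Y1: X1 (payoff 3); vs Y2: X3 (payoff 9); vs Y3: X2 (payoff 10); vs Y4: X3 (payoff 10); vs Y5: X2 (payoff 11).
Bob's best responses — vs X1: Y5 (payoff 10); vs X2: Y1 (payoff 10); vs X3: Y2 (payoff 9); vs X4: Y5 (payoff 12).
The only mutual best response is (X3, Y2); neither player gains by switching there.

(X3, Y2)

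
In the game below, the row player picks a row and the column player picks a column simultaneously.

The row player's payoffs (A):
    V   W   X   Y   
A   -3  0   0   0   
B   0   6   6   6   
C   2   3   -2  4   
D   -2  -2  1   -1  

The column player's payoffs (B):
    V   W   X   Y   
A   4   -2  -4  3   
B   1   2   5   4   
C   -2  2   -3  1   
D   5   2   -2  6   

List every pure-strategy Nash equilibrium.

A profile is a Nash equilibrium when each player is best-responding to the other.
The row player's best responses — vs V: C (payoff 2); vs W: B (payoff 6); vs X: B (payoff 6); vs Y: B (payoff 6).
The column player's best responses — vs A: V (payoff 4); vs B: X (payoff 5); vs C: W (payoff 2); vs D: Y (payoff 6).
The only mutual best response is (B, X); neither player gains by switching there.

(B, X)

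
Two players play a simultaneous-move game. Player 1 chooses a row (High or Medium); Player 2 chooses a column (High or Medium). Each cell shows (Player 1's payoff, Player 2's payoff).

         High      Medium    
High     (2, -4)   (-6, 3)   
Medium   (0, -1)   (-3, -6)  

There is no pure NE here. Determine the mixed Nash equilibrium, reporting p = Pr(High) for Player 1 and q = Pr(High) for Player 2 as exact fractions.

Each player's mixing probability is pinned down by making the *other* player indifferent.
Player 2 indifferent between High and Medium: p·(-4) + (1−p)·(-1) = p·3 + (1−p)·(-6) ⟹ (-1) + (-3)p = (-6) + 9p ⟹ p = 5/12.
Player 1 indifferent between High and Medium: q·2 + (1−q)·(-6) = q·0 + (1−q)·(-3) ⟹ (-6) + 8q = (-3) + 3q ⟹ q = 3/5.

p = 5/12, q = 3/5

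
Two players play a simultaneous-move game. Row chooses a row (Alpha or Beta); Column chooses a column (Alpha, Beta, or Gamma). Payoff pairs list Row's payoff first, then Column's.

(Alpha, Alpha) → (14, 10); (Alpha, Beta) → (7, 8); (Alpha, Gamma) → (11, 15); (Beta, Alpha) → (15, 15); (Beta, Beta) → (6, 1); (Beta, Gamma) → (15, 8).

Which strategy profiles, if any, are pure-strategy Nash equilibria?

Check mutual best responses: a cell is a NE iff neither player can gain by unilaterally deviating.
Row's best responses — vs Alpha: Beta (payoff 15); vs Beta: Alpha (payoff 7); vs Gamma: Beta (payoff 15).
Column's best responses — vs Alpha: Gamma (payoff 15); vs Beta: Alpha (payoff 15).
The only mutual best response is (Beta, Alpha); neither player gains by switching there.

(Beta, Alpha)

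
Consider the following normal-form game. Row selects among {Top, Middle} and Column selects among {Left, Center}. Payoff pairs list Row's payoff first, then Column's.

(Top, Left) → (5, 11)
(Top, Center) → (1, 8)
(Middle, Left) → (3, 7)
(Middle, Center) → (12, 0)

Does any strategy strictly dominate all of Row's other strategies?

Check whether one of Row's strategies beats all alternatives regardless of what the opponent does.
Top is not dominant: against Center, Middle gives 12 > 1.
Middle is not dominant: against Left, Top gives 5 > 3.
No single strategy is best against every opponent action.

None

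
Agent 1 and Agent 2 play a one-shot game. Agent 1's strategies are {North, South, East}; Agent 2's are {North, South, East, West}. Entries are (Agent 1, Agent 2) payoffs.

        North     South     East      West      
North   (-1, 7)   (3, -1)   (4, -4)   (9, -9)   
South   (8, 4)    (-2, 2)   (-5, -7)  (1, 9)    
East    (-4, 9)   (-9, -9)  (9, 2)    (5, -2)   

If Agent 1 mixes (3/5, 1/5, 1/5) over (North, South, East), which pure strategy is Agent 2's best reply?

North

Agent 2's best reply maximizes expected payoff against the mix.
North: (3/5)·7 + (1/5)·4 + (1/5)·9 = 34/5
South: (3/5)·(-1) + (1/5)·2 + (1/5)·(-9) = -2
East: (3/5)·(-4) + (1/5)·(-7) + (1/5)·2 = -17/5
West: (3/5)·(-9) + (1/5)·9 + (1/5)·(-2) = -4
Highest expected payoff is 34/5, from North.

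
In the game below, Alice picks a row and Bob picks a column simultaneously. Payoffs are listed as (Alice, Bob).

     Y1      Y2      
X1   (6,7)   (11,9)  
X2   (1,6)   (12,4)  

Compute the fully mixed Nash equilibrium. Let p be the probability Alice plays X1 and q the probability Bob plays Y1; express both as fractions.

In a mixed NE each player is indifferent between their pure strategies, so the opponent's mix sets the indifference.
Bob indifferent between Y1 and Y2: p·7 + (1−p)·6 = p·9 + (1−p)·4 ⟹ 6 + 1p = 4 + 5p ⟹ p = 1/2.
Alice indifferent between X1 and X2: q·6 + (1−q)·11 = q·1 + (1−q)·12 ⟹ 11 + (-5)q = 12 + (-11)q ⟹ q = 1/6.

p = 1/2, q = 1/6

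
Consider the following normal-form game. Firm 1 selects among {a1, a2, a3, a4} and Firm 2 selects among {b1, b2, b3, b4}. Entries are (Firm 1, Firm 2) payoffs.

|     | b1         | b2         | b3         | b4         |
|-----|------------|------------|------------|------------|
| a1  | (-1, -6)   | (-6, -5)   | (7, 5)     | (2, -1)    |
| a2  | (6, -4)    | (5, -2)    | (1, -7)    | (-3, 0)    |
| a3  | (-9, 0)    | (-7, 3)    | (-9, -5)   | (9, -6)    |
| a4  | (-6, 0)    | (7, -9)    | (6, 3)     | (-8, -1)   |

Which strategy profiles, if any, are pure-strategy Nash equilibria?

(a1, b3)

A profile is a Nash equilibrium when each player is best-responding to the other.
Firm 1's best responses — vs b1: a2 (payoff 6); vs b2: a4 (payoff 7); vs b3: a1 (payoff 7); vs b4: a3 (payoff 9).
Firm 2's best responses — vs a1: b3 (payoff 5); vs a2: b4 (payoff 0); vs a3: b2 (payoff 3); vs a4: b3 (payoff 3).
The only mutual best response is (a1, b3); neither player gains by switching there.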